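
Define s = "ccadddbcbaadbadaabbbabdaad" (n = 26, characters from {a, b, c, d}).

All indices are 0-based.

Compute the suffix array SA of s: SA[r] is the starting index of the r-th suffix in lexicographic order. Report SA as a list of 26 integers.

[15, 23, 9, 16, 20, 24, 13, 10, 2, 8, 19, 12, 18, 17, 6, 21, 1, 7, 0, 25, 14, 22, 11, 5, 4, 3]

rank | idx | suffix
   0 |  15 | aabbbabdaad
   1 |  23 | aad
   2 |   9 | aadbadaabbbabdaad
   3 |  16 | abbbabdaad
   4 |  20 | abdaad
   5 |  24 | ad
   6 |  13 | adaabbbabdaad
   7 |  10 | adbadaabbbabdaad
   8 |   2 | adddbcbaadbadaabbbabdaad
   9 |   8 | baadbadaabbbabdaad
  10 |  19 | babdaad
  11 |  12 | badaabbbabdaad
  12 |  18 | bbabdaad
  13 |  17 | bbbabdaad
  14 |   6 | bcbaadbadaabbbabdaad
  15 |  21 | bdaad
  16 |   1 | cadddbcbaadbadaabbbabdaad
  17 |   7 | cbaadbadaabbbabdaad
  18 |   0 | ccadddbcbaadbadaabbbabdaad
  19 |  25 | d
  20 |  14 | daabbbabdaad
  21 |  22 | daad
  22 |  11 | dbadaabbbabdaad
  23 |   5 | dbcbaadbadaabbbabdaad
  24 |   4 | ddbcbaadbadaabbbabdaad
  25 |   3 | dddbcbaadbadaabbbabdaad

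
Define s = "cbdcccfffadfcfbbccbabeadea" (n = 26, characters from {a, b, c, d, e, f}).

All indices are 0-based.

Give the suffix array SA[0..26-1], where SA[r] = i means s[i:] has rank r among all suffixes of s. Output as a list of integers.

sorted suffixes:
  #0 SA[0]=25  'a'
  #1 SA[1]=19  'abeadea'
  #2 SA[2]=22  'adea'
  #3 SA[3]=9  'adfcfbbccbabeadea'
  #4 SA[4]=18  'babeadea'
  #5 SA[5]=14  'bbccbabeadea'
  #6 SA[6]=15  'bccbabeadea'
  #7 SA[7]=1  'bdcccfffadfcfbbccbabeadea'
  #8 SA[8]=20  'beadea'
  #9 SA[9]=17  'cbabeadea'
  #10 SA[10]=0  'cbdcccfffadfcfbbccbabeadea'
  #11 SA[11]=16  'ccbabeadea'
  #12 SA[12]=3  'cccfffadfcfbbccbabeadea'
  #13 SA[13]=4  'ccfffadfcfbbccbabeadea'
  #14 SA[14]=12  'cfbbccbabeadea'
  #15 SA[15]=5  'cfffadfcfbbccbabeadea'
  #16 SA[16]=2  'dcccfffadfcfbbccbabeadea'
  #17 SA[17]=23  'dea'
  #18 SA[18]=10  'dfcfbbccbabeadea'
  #19 SA[19]=24  'ea'
  #20 SA[20]=21  'eadea'
  #21 SA[21]=8  'fadfcfbbccbabeadea'
  #22 SA[22]=13  'fbbccbabeadea'
  #23 SA[23]=11  'fcfbbccbabeadea'
  #24 SA[24]=7  'ffadfcfbbccbabeadea'
  #25 SA[25]=6  'fffadfcfbbccbabeadea'

[25, 19, 22, 9, 18, 14, 15, 1, 20, 17, 0, 16, 3, 4, 12, 5, 2, 23, 10, 24, 21, 8, 13, 11, 7, 6]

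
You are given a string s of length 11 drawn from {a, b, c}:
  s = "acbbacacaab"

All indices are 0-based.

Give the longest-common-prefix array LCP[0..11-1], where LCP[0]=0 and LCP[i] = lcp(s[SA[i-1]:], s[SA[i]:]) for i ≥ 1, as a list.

[0, 1, 1, 3, 2, 0, 1, 1, 0, 2, 1]

sorted suffixes:
  #0 SA[0]=8  'aab'
  #1 SA[1]=9  'ab'
  #2 SA[2]=6  'acaab'
  #3 SA[3]=4  'acacaab'
  #4 SA[4]=0  'acbbacacaab'
  #5 SA[5]=10  'b'
  #6 SA[6]=3  'bacacaab'
  #7 SA[7]=2  'bbacacaab'
  #8 SA[8]=7  'caab'
  #9 SA[9]=5  'cacaab'
  #10 SA[10]=1  'cbbacacaab'

SA = [8, 9, 6, 4, 0, 10, 3, 2, 7, 5, 1]
rank  pair      lcp
   1  s[8:],s[9:]  1  'a'
   2  s[9:],s[6:]  1  'a'
   3  s[6:],s[4:]  3  'aca'
   4  s[4:],s[0:]  2  'ac'
   5  s[0:],s[10:]  0  ''
   6  s[10:],s[3:]  1  'b'
   7  s[3:],s[2:]  1  'b'
   8  s[2:],s[7:]  0  ''
   9  s[7:],s[5:]  2  'ca'
  10  s[5:],s[1:]  1  'c'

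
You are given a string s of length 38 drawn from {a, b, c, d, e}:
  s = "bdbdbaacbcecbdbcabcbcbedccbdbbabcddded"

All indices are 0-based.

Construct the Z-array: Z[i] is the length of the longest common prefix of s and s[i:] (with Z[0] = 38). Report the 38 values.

Z[0]=38
i=1: fresh scan; Z[1]=0
i=2: fresh scan; Z[2]=3 grow→box=[2,5)
i=3: min(r-i=2, Z[1]=0)=0; Z[3]=0
i=4: min(r-i=1, Z[2]=3)=1; Z[4]=1
i=5: fresh scan; Z[5]=0
i=6: fresh scan; Z[6]=0
i=7: fresh scan; Z[7]=0
i=8: fresh scan; Z[8]=1 grow→box=[8,9)
i=9: fresh scan; Z[9]=0
i=10: fresh scan; Z[10]=0
i=11: fresh scan; Z[11]=0
i=12: fresh scan; Z[12]=3 grow→box=[12,15)
i=13: min(r-i=2, Z[1]=0)=0; Z[13]=0
i=14: min(r-i=1, Z[2]=3)=1; Z[14]=1
i=15: fresh scan; Z[15]=0
i=16: fresh scan; Z[16]=0
i=17: fresh scan; Z[17]=1 grow→box=[17,18)
i=18: fresh scan; Z[18]=0
i=19: fresh scan; Z[19]=1 grow→box=[19,20)
i=20: fresh scan; Z[20]=0
i=21: fresh scan; Z[21]=1 grow→box=[21,22)
i=22: fresh scan; Z[22]=0
i=23: fresh scan; Z[23]=0
i=24: fresh scan; Z[24]=0
i=25: fresh scan; Z[25]=0
i=26: fresh scan; Z[26]=3 grow→box=[26,29)
i=27: min(r-i=2, Z[1]=0)=0; Z[27]=0
i=28: min(r-i=1, Z[2]=3)=1; Z[28]=1
i=29: fresh scan; Z[29]=1 grow→box=[29,30)
i=30: fresh scan; Z[30]=0
i=31: fresh scan; Z[31]=1 grow→box=[31,32)
i=32: fresh scan; Z[32]=0
i=33: fresh scan; Z[33]=0
i=34: fresh scan; Z[34]=0
i=35: fresh scan; Z[35]=0
i=36: fresh scan; Z[36]=0
i=37: fresh scan; Z[37]=0

[38, 0, 3, 0, 1, 0, 0, 0, 1, 0, 0, 0, 3, 0, 1, 0, 0, 1, 0, 1, 0, 1, 0, 0, 0, 0, 3, 0, 1, 1, 0, 1, 0, 0, 0, 0, 0, 0]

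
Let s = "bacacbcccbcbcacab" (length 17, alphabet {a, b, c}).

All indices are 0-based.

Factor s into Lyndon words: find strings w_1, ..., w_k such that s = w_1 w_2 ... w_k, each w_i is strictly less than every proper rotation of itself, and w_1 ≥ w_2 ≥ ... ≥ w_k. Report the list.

emit factor 1: 'b' (i=0, period=1)
emit factor 2: 'acacbcccbcbc' (i=1, period=12)
emit factor 3: 'ac' (i=13, period=2)
emit factor 4: 'ab' (i=15, period=2)

["b", "acacbcccbcbc", "ac", "ab"]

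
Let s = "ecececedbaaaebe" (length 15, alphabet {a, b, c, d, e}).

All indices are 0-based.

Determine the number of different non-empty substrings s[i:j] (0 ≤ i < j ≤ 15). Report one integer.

rank | idx | suffix
   0 |   9 | aaaebe
   1 |  10 | aaebe
   2 |  11 | aebe
   3 |   8 | baaaebe
   4 |  13 | be
   5 |   1 | cececedbaaaebe
   6 |   3 | cecedbaaaebe
   7 |   5 | cedbaaaebe
   8 |   7 | dbaaaebe
   9 |  14 | e
  10 |  12 | ebe
  11 |   0 | ecececedbaaaebe
  12 |   2 | ececedbaaaebe
  13 |   4 | ecedbaaaebe
  14 |   6 | edbaaaebe

SA = [9, 10, 11, 8, 13, 1, 3, 5, 7, 14, 12, 0, 2, 4, 6]
[i] adj suffixes → lcp
  [1] 9/10 → 2 ('aa')
  [2] 10/11 → 1 ('a')
  [3] 11/8 → 0 ('')
  [4] 8/13 → 1 ('b')
  [5] 13/1 → 0 ('')
  [6] 1/3 → 4 ('cece')
  [7] 3/5 → 2 ('ce')
  [8] 5/7 → 0 ('')
  [9] 7/14 → 0 ('')
  [10] 14/12 → 1 ('e')
  [11] 12/0 → 1 ('e')
  [12] 0/2 → 5 ('ecece')
  [13] 2/4 → 3 ('ece')
  [14] 4/6 → 1 ('e')

n(n+1)/2 = 15·16/2 = 120
Σ LCP = 0 + 2 + 1 + 0 + 1 + 0 + 4 + 2 + 0 + 0 + 1 + 1 + 5 + 3 + 1 = 21
distinct = 120 − 21 = 99

99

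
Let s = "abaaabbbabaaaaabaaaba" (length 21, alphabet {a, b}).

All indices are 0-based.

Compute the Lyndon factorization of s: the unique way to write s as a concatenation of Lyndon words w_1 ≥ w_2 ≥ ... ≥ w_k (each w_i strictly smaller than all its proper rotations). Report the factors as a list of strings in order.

["ab", "aaabbbab", "aaaaabaaab", "a"]

emit factor 1: 'ab' (i=0, period=2)
emit factor 2: 'aaabbbab' (i=2, period=8)
emit factor 3: 'aaaaabaaab' (i=10, period=10)
emit factor 4: 'a' (i=20, period=1)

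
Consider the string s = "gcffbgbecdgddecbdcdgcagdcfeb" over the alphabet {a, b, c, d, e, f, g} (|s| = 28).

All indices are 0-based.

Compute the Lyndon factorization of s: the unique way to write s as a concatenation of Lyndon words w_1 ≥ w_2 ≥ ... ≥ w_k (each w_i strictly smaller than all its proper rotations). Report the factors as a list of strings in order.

emit factor 1: 'g' (i=0, period=1)
emit factor 2: 'cff' (i=1, period=3)
emit factor 3: 'bg' (i=4, period=2)
emit factor 4: 'becdgddec' (i=6, period=9)
emit factor 5: 'bdcdgc' (i=15, period=6)
emit factor 6: 'agdcfeb' (i=21, period=7)

["g", "cff", "bg", "becdgddec", "bdcdgc", "agdcfeb"]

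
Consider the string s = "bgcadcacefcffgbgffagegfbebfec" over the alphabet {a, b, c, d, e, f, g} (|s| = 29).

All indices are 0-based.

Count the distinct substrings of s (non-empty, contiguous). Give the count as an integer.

rank | idx | suffix
   0 |   6 | acefcffgbgffagegfbebfec
   1 |   3 | adcacefcffgbgffagegfbebfec
   2 |  18 | agegfbebfec
   3 |  23 | bebfec
   4 |  25 | bfec
   5 |   0 | bgcadcacefcffgbgffagegfbebfec
   6 |  14 | bgffagegfbebfec
   7 |  28 | c
   8 |   5 | cacefcffgbgffagegfbebfec
   9 |   2 | cadcacefcffgbgffagegfbebfec
  10 |   7 | cefcffgbgffagegfbebfec
  11 |  10 | cffgbgffagegfbebfec
  12 |   4 | dcacefcffgbgffagegfbebfec
  13 |  24 | ebfec
  14 |  27 | ec
  15 |   8 | efcffgbgffagegfbebfec
  16 |  20 | egfbebfec
  17 |  17 | fagegfbebfec
  18 |  22 | fbebfec
  19 |   9 | fcffgbgffagegfbebfec
  20 |  26 | fec
  21 |  16 | ffagegfbebfec
  22 |  11 | ffgbgffagegfbebfec
  23 |  12 | fgbgffagegfbebfec
  24 |  13 | gbgffagegfbebfec
  25 |   1 | gcadcacefcffgbgffagegfbebfec
  26 |  19 | gegfbebfec
  27 |  21 | gfbebfec
  28 |  15 | gffagegfbebfec

SA = [6, 3, 18, 23, 25, 0, 14, 28, 5, 2, 7, 10, 4, 24, 27, 8, 20, 17, 22, 9, 26, 16, 11, 12, 13, 1, 19, 21, 15]
i: (SA[i-1],SA[i]) lcp shared
  1: (6,3) 1 'a'
  2: (3,18) 1 'a'
  3: (18,23) 0 ''
  4: (23,25) 1 'b'
  5: (25,0) 1 'b'
  6: (0,14) 2 'bg'
  7: (14,28) 0 ''
  8: (28,5) 1 'c'
  9: (5,2) 2 'ca'
  10: (2,7) 1 'c'
  11: (7,10) 1 'c'
  12: (10,4) 0 ''
  13: (4,24) 0 ''
  14: (24,27) 1 'e'
  15: (27,8) 1 'e'
  16: (8,20) 1 'e'
  17: (20,17) 0 ''
  18: (17,22) 1 'f'
  19: (22,9) 1 'f'
  20: (9,26) 1 'f'
  21: (26,16) 1 'f'
  22: (16,11) 2 'ff'
  23: (11,12) 1 'f'
  24: (12,13) 0 ''
  25: (13,1) 1 'g'
  26: (1,19) 1 'g'
  27: (19,21) 1 'g'
  28: (21,15) 2 'gf'

n(n+1)/2 = 29·30/2 = 435
Σ LCP = 0 + 1 + 1 + 0 + 1 + 1 + 2 + 0 + 1 + 2 + 1 + 1 + 0 + 0 + 1 + 1 + 1 + 0 + 1 + 1 + 1 + 1 + 2 + 1 + 0 + 1 + 1 + 1 + 2 = 26
distinct = 435 − 26 = 409

409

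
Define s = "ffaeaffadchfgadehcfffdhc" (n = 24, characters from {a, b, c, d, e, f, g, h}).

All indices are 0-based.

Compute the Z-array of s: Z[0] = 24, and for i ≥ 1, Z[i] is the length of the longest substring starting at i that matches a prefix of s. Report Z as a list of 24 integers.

[24, 1, 0, 0, 0, 3, 1, 0, 0, 0, 0, 1, 0, 0, 0, 0, 0, 0, 2, 2, 1, 0, 0, 0]

Z[0]=24
i=1: fresh scan; Z[1]=1 extend→box=[1,2)
i=2: fresh scan; Z[2]=0
i=3: fresh scan; Z[3]=0
i=4: fresh scan; Z[4]=0
i=5: fresh scan; Z[5]=3 extend→box=[5,8)
i=6: min(r-i=2, Z[1]=1)=1; Z[6]=1
i=7: min(r-i=1, Z[2]=0)=0; Z[7]=0
i=8: fresh scan; Z[8]=0
i=9: fresh scan; Z[9]=0
i=10: fresh scan; Z[10]=0
i=11: fresh scan; Z[11]=1 extend→box=[11,12)
i=12: fresh scan; Z[12]=0
i=13: fresh scan; Z[13]=0
i=14: fresh scan; Z[14]=0
i=15: fresh scan; Z[15]=0
i=16: fresh scan; Z[16]=0
i=17: fresh scan; Z[17]=0
i=18: fresh scan; Z[18]=2 extend→box=[18,20)
i=19: min(r-i=1, Z[1]=1)=1; Z[19]=2 extend→box=[19,21)
i=20: min(r-i=1, Z[1]=1)=1; Z[20]=1
i=21: fresh scan; Z[21]=0
i=22: fresh scan; Z[22]=0
i=23: fresh scan; Z[23]=0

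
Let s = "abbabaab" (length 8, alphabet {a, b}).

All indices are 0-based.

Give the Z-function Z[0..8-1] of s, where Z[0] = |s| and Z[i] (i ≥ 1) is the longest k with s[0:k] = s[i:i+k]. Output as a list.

Z[0]=8
i=1: outside box; Z[1]=0
i=2: outside box; Z[2]=0
i=3: outside box; Z[3]=2 grow→box=[3,5)
i=4: min(r-i=1, Z[1]=0)=0; Z[4]=0
i=5: outside box; Z[5]=1 grow→box=[5,6)
i=6: outside box; Z[6]=2 grow→box=[6,8)
i=7: min(r-i=1, Z[1]=0)=0; Z[7]=0

[8, 0, 0, 2, 0, 1, 2, 0]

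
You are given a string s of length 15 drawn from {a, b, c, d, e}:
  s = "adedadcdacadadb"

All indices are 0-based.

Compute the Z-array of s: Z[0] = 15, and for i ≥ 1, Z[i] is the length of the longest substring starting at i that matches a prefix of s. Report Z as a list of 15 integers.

Z[0]=15
i=1: fresh scan; Z[1]=0
i=2: fresh scan; Z[2]=0
i=3: fresh scan; Z[3]=0
i=4: fresh scan; Z[4]=2 scan→box=[4,6)
i=5: min(r-i=1, Z[1]=0)=0; Z[5]=0
i=6: fresh scan; Z[6]=0
i=7: fresh scan; Z[7]=0
i=8: fresh scan; Z[8]=1 scan→box=[8,9)
i=9: fresh scan; Z[9]=0
i=10: fresh scan; Z[10]=2 scan→box=[10,12)
i=11: min(r-i=1, Z[1]=0)=0; Z[11]=0
i=12: fresh scan; Z[12]=2 scan→box=[12,14)
i=13: min(r-i=1, Z[1]=0)=0; Z[13]=0
i=14: fresh scan; Z[14]=0

[15, 0, 0, 0, 2, 0, 0, 0, 1, 0, 2, 0, 2, 0, 0]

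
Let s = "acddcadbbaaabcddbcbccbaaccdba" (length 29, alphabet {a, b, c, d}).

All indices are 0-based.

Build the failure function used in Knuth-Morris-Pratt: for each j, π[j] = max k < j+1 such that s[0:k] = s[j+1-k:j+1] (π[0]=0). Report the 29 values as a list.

π[0] = 0
j=1 s[j]='c': π[1]=0 (border '')
j=2 s[j]='d': π[2]=0 (border '')
j=3 s[j]='d': π[3]=0 (border '')
j=4 s[j]='c': π[4]=0 (border '')
j=5 s[j]='a': π[5]=1 (border 'a')
j=6 s[j]='d': k: 1→0; π[6]=0 (border '')
j=7 s[j]='b': π[7]=0 (border '')
j=8 s[j]='b': π[8]=0 (border '')
j=9 s[j]='a': π[9]=1 (border 'a')
j=10 s[j]='a': k: 1→0; π[10]=1 (border 'a')
j=11 s[j]='a': k: 1→0; π[11]=1 (border 'a')
j=12 s[j]='b': k: 1→0; π[12]=0 (border '')
j=13 s[j]='c': π[13]=0 (border '')
j=14 s[j]='d': π[14]=0 (border '')
j=15 s[j]='d': π[15]=0 (border '')
j=16 s[j]='b': π[16]=0 (border '')
j=17 s[j]='c': π[17]=0 (border '')
j=18 s[j]='b': π[18]=0 (border '')
j=19 s[j]='c': π[19]=0 (border '')
j=20 s[j]='c': π[20]=0 (border '')
j=21 s[j]='b': π[21]=0 (border '')
j=22 s[j]='a': π[22]=1 (border 'a')
j=23 s[j]='a': k: 1→0; π[23]=1 (border 'a')
j=24 s[j]='c': π[24]=2 (border 'ac')
j=25 s[j]='c': k: 2→0; π[25]=0 (border '')
j=26 s[j]='d': π[26]=0 (border '')
j=27 s[j]='b': π[27]=0 (border '')
j=28 s[j]='a': π[28]=1 (border 'a')

[0, 0, 0, 0, 0, 1, 0, 0, 0, 1, 1, 1, 0, 0, 0, 0, 0, 0, 0, 0, 0, 0, 1, 1, 2, 0, 0, 0, 1]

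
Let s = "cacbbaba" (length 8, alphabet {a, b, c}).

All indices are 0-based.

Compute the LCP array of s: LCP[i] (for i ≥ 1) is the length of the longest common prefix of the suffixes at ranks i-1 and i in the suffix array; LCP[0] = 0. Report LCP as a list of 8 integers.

rank | idx | suffix
   0 |   7 | a
   1 |   5 | aba
   2 |   1 | acbbaba
   3 |   6 | ba
   4 |   4 | baba
   5 |   3 | bbaba
   6 |   0 | cacbbaba
   7 |   2 | cbbaba

SA = [7, 5, 1, 6, 4, 3, 0, 2]
rank  pair      lcp
   1  s[7:],s[5:]  1  'a'
   2  s[5:],s[1:]  1  'a'
   3  s[1:],s[6:]  0  ''
   4  s[6:],s[4:]  2  'ba'
   5  s[4:],s[3:]  1  'b'
   6  s[3:],s[0:]  0  ''
   7  s[0:],s[2:]  1  'c'

[0, 1, 1, 0, 2, 1, 0, 1]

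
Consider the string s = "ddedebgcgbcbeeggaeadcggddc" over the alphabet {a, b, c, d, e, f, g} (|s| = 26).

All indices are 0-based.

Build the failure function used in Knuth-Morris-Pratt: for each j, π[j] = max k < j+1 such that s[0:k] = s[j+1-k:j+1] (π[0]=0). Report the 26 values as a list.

[0, 1, 0, 1, 0, 0, 0, 0, 0, 0, 0, 0, 0, 0, 0, 0, 0, 0, 0, 1, 0, 0, 0, 1, 2, 0]

π[0] = 0
j=1 s[j]='d': π[1]=1 (border 'd')
j=2 s[j]='e': k: 1→0; π[2]=0 (border '')
j=3 s[j]='d': π[3]=1 (border 'd')
j=4 s[j]='e': k: 1→0; π[4]=0 (border '')
j=5 s[j]='b': π[5]=0 (border '')
j=6 s[j]='g': π[6]=0 (border '')
j=7 s[j]='c': π[7]=0 (border '')
j=8 s[j]='g': π[8]=0 (border '')
j=9 s[j]='b': π[9]=0 (border '')
j=10 s[j]='c': π[10]=0 (border '')
j=11 s[j]='b': π[11]=0 (border '')
j=12 s[j]='e': π[12]=0 (border '')
j=13 s[j]='e': π[13]=0 (border '')
j=14 s[j]='g': π[14]=0 (border '')
j=15 s[j]='g': π[15]=0 (border '')
j=16 s[j]='a': π[16]=0 (border '')
j=17 s[j]='e': π[17]=0 (border '')
j=18 s[j]='a': π[18]=0 (border '')
j=19 s[j]='d': π[19]=1 (border 'd')
j=20 s[j]='c': k: 1→0; π[20]=0 (border '')
j=21 s[j]='g': π[21]=0 (border '')
j=22 s[j]='g': π[22]=0 (border '')
j=23 s[j]='d': π[23]=1 (border 'd')
j=24 s[j]='d': π[24]=2 (border 'dd')
j=25 s[j]='c': k: 2→1→0; π[25]=0 (border '')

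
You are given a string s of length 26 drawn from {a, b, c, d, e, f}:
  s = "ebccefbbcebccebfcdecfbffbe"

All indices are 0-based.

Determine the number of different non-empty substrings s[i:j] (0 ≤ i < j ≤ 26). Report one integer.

313

rank | idx | suffix
   0 |   6 | bbcebccebfcdecfbffbe
   1 |  10 | bccebfcdecfbffbe
   2 |   1 | bccefbbcebccebfcdecfbffbe
   3 |   7 | bcebccebfcdecfbffbe
   4 |  24 | be
   5 |  14 | bfcdecfbffbe
   6 |  21 | bffbe
   7 |  11 | ccebfcdecfbffbe
   8 |   2 | ccefbbcebccebfcdecfbffbe
   9 |  16 | cdecfbffbe
  10 |   8 | cebccebfcdecfbffbe
  11 |  12 | cebfcdecfbffbe
  12 |   3 | cefbbcebccebfcdecfbffbe
  13 |  19 | cfbffbe
  14 |  17 | decfbffbe
  15 |  25 | e
  16 |   9 | ebccebfcdecfbffbe
  17 |   0 | ebccefbbcebccebfcdecfbffbe
  18 |  13 | ebfcdecfbffbe
  19 |  18 | ecfbffbe
  20 |   4 | efbbcebccebfcdecfbffbe
  21 |   5 | fbbcebccebfcdecfbffbe
  22 |  23 | fbe
  23 |  20 | fbffbe
  24 |  15 | fcdecfbffbe
  25 |  22 | ffbe

SA = [6, 10, 1, 7, 24, 14, 21, 11, 2, 16, 8, 12, 3, 19, 17, 25, 9, 0, 13, 18, 4, 5, 23, 20, 15, 22]
[i] adj suffixes → lcp
  [1] 6/10 → 1 ('b')
  [2] 10/1 → 4 ('bcce')
  [3] 1/7 → 2 ('bc')
  [4] 7/24 → 1 ('b')
  [5] 24/14 → 1 ('b')
  [6] 14/21 → 2 ('bf')
  [7] 21/11 → 0 ('')
  [8] 11/2 → 3 ('cce')
  [9] 2/16 → 1 ('c')
  [10] 16/8 → 1 ('c')
  [11] 8/12 → 3 ('ceb')
  [12] 12/3 → 2 ('ce')
  [13] 3/19 → 1 ('c')
  [14] 19/17 → 0 ('')
  [15] 17/25 → 0 ('')
  [16] 25/9 → 1 ('e')
  [17] 9/0 → 5 ('ebcce')
  [18] 0/13 → 2 ('eb')
  [19] 13/18 → 1 ('e')
  [20] 18/4 → 1 ('e')
  [21] 4/5 → 0 ('')
  [22] 5/23 → 2 ('fb')
  [23] 23/20 → 2 ('fb')
  [24] 20/15 → 1 ('f')
  [25] 15/22 → 1 ('f')

n(n+1)/2 = 26·27/2 = 351
Σ LCP = 0 + 1 + 4 + 2 + 1 + 1 + 2 + 0 + 3 + 1 + 1 + 3 + 2 + 1 + 0 + 0 + 1 + 5 + 2 + 1 + 1 + 0 + 2 + 2 + 1 + 1 = 38
distinct = 351 − 38 = 313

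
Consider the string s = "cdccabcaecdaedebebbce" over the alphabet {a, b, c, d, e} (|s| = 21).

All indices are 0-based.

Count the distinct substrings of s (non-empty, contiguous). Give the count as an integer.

210

rank→(start, suffix):
  0 → (4, 'abcaecdaedebebbce')
  1 → (7, 'aecdaedebebbce')
  2 → (11, 'aedebebbce')
  3 → (17, 'bbce')
  4 → (5, 'bcaecdaedebebbce')
  5 → (18, 'bce')
  6 → (15, 'bebbce')
  7 → (3, 'cabcaecdaedebebbce')
  8 → (6, 'caecdaedebebbce')
  9 → (2, 'ccabcaecdaedebebbce')
  10 → (9, 'cdaedebebbce')
  11 → (0, 'cdccabcaecdaedebebbce')
  12 → (19, 'ce')
  13 → (10, 'daedebebbce')
  14 → (1, 'dccabcaecdaedebebbce')
  15 → (13, 'debebbce')
  16 → (20, 'e')
  17 → (16, 'ebbce')
  18 → (14, 'ebebbce')
  19 → (8, 'ecdaedebebbce')
  20 → (12, 'edebebbce')

SA = [4, 7, 11, 17, 5, 18, 15, 3, 6, 2, 9, 0, 19, 10, 1, 13, 20, 16, 14, 8, 12]
rank  pair      lcp
   1  s[4:],s[7:]  1  'a'
   2  s[7:],s[11:]  2  'ae'
   3  s[11:],s[17:]  0  ''
   4  s[17:],s[5:]  1  'b'
   5  s[5:],s[18:]  2  'bc'
   6  s[18:],s[15:]  1  'b'
   7  s[15:],s[3:]  0  ''
   8  s[3:],s[6:]  2  'ca'
   9  s[6:],s[2:]  1  'c'
  10  s[2:],s[9:]  1  'c'
  11  s[9:],s[0:]  2  'cd'
  12  s[0:],s[19:]  1  'c'
  13  s[19:],s[10:]  0  ''
  14  s[10:],s[1:]  1  'd'
  15  s[1:],s[13:]  1  'd'
  16  s[13:],s[20:]  0  ''
  17  s[20:],s[16:]  1  'e'
  18  s[16:],s[14:]  2  'eb'
  19  s[14:],s[8:]  1  'e'
  20  s[8:],s[12:]  1  'e'

n(n+1)/2 = 21·22/2 = 231
Σ LCP = 0 + 1 + 2 + 0 + 1 + 2 + 1 + 0 + 2 + 1 + 1 + 2 + 1 + 0 + 1 + 1 + 0 + 1 + 2 + 1 + 1 = 21
distinct = 231 − 21 = 210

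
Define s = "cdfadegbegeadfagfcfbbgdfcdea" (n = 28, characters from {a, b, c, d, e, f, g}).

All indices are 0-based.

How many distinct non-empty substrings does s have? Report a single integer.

375

sorted suffixes:
  #0 SA[0]=27  'a'
  #1 SA[1]=3  'adegbegeadfagfcfbbgdfcdea'
  #2 SA[2]=11  'adfagfcfbbgdfcdea'
  #3 SA[3]=14  'agfcfbbgdfcdea'
  #4 SA[4]=19  'bbgdfcdea'
  #5 SA[5]=7  'begeadfagfcfbbgdfcdea'
  #6 SA[6]=20  'bgdfcdea'
  #7 SA[7]=24  'cdea'
  #8 SA[8]=0  'cdfadegbegeadfagfcfbbgdfcdea'
  #9 SA[9]=17  'cfbbgdfcdea'
  #10 SA[10]=25  'dea'
  #11 SA[11]=4  'degbegeadfagfcfbbgdfcdea'
  #12 SA[12]=1  'dfadegbegeadfagfcfbbgdfcdea'
  #13 SA[13]=12  'dfagfcfbbgdfcdea'
  #14 SA[14]=22  'dfcdea'
  #15 SA[15]=26  'ea'
  #16 SA[16]=10  'eadfagfcfbbgdfcdea'
  #17 SA[17]=5  'egbegeadfagfcfbbgdfcdea'
  #18 SA[18]=8  'egeadfagfcfbbgdfcdea'
  #19 SA[19]=2  'fadegbegeadfagfcfbbgdfcdea'
  #20 SA[20]=13  'fagfcfbbgdfcdea'
  #21 SA[21]=18  'fbbgdfcdea'
  #22 SA[22]=23  'fcdea'
  #23 SA[23]=16  'fcfbbgdfcdea'
  #24 SA[24]=6  'gbegeadfagfcfbbgdfcdea'
  #25 SA[25]=21  'gdfcdea'
  #26 SA[26]=9  'geadfagfcfbbgdfcdea'
  #27 SA[27]=15  'gfcfbbgdfcdea'

SA = [27, 3, 11, 14, 19, 7, 20, 24, 0, 17, 25, 4, 1, 12, 22, 26, 10, 5, 8, 2, 13, 18, 23, 16, 6, 21, 9, 15]
i: (SA[i-1],SA[i]) lcp shared
  1: (27,3) 1 'a'
  2: (3,11) 2 'ad'
  3: (11,14) 1 'a'
  4: (14,19) 0 ''
  5: (19,7) 1 'b'
  6: (7,20) 1 'b'
  7: (20,24) 0 ''
  8: (24,0) 2 'cd'
  9: (0,17) 1 'c'
  10: (17,25) 0 ''
  11: (25,4) 2 'de'
  12: (4,1) 1 'd'
  13: (1,12) 3 'dfa'
  14: (12,22) 2 'df'
  15: (22,26) 0 ''
  16: (26,10) 2 'ea'
  17: (10,5) 1 'e'
  18: (5,8) 2 'eg'
  19: (8,2) 0 ''
  20: (2,13) 2 'fa'
  21: (13,18) 1 'f'
  22: (18,23) 1 'f'
  23: (23,16) 2 'fc'
  24: (16,6) 0 ''
  25: (6,21) 1 'g'
  26: (21,9) 1 'g'
  27: (9,15) 1 'g'

n(n+1)/2 = 28·29/2 = 406
Σ LCP = 0 + 1 + 2 + 1 + 0 + 1 + 1 + 0 + 2 + 1 + 0 + 2 + 1 + 3 + 2 + 0 + 2 + 1 + 2 + 0 + 2 + 1 + 1 + 2 + 0 + 1 + 1 + 1 = 31
distinct = 406 − 31 = 375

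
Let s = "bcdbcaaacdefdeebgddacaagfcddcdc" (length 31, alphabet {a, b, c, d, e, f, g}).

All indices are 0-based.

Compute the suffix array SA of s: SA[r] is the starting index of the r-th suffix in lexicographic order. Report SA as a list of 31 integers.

[5, 6, 21, 19, 7, 22, 3, 0, 15, 30, 4, 20, 1, 28, 25, 8, 18, 2, 29, 27, 17, 26, 12, 9, 14, 13, 10, 24, 11, 16, 23]

rank | idx | suffix
   0 |   5 | aaacdefdeebgddacaagfcddcdc
   1 |   6 | aacdefdeebgddacaagfcddcdc
   2 |  21 | aagfcddcdc
   3 |  19 | acaagfcddcdc
   4 |   7 | acdefdeebgddacaagfcddcdc
   5 |  22 | agfcddcdc
   6 |   3 | bcaaacdefdeebgddacaagfcddcdc
   7 |   0 | bcdbcaaacdefdeebgddacaagfcddcdc
   8 |  15 | bgddacaagfcddcdc
   9 |  30 | c
  10 |   4 | caaacdefdeebgddacaagfcddcdc
  11 |  20 | caagfcddcdc
  12 |   1 | cdbcaaacdefdeebgddacaagfcddcdc
  13 |  28 | cdc
  14 |  25 | cddcdc
  15 |   8 | cdefdeebgddacaagfcddcdc
  16 |  18 | dacaagfcddcdc
  17 |   2 | dbcaaacdefdeebgddacaagfcddcdc
  18 |  29 | dc
  19 |  27 | dcdc
  20 |  17 | ddacaagfcddcdc
  21 |  26 | ddcdc
  22 |  12 | deebgddacaagfcddcdc
  23 |   9 | defdeebgddacaagfcddcdc
  24 |  14 | ebgddacaagfcddcdc
  25 |  13 | eebgddacaagfcddcdc
  26 |  10 | efdeebgddacaagfcddcdc
  27 |  24 | fcddcdc
  28 |  11 | fdeebgddacaagfcddcdc
  29 |  16 | gddacaagfcddcdc
  30 |  23 | gfcddcdc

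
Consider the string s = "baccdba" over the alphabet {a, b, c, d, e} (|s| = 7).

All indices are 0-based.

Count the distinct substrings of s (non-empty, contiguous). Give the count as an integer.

rank→(start, suffix):
  0 → (6, 'a')
  1 → (1, 'accdba')
  2 → (5, 'ba')
  3 → (0, 'baccdba')
  4 → (2, 'ccdba')
  5 → (3, 'cdba')
  6 → (4, 'dba')

SA = [6, 1, 5, 0, 2, 3, 4]
[i] adj suffixes → lcp
  [1] 6/1 → 1 ('a')
  [2] 1/5 → 0 ('')
  [3] 5/0 → 2 ('ba')
  [4] 0/2 → 0 ('')
  [5] 2/3 → 1 ('c')
  [6] 3/4 → 0 ('')

n(n+1)/2 = 7·8/2 = 28
Σ LCP = 0 + 1 + 0 + 2 + 0 + 1 + 0 = 4
distinct = 28 − 4 = 24

24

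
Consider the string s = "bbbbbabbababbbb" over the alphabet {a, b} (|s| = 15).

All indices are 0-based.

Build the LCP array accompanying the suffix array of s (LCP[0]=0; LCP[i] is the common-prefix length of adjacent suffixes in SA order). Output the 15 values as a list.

[0, 2, 3, 0, 1, 3, 4, 1, 2, 4, 2, 3, 3, 4, 4]

rank | idx | suffix
   0 |   8 | ababbbb
   1 |   5 | abbababbbb
   2 |  10 | abbbb
   3 |  14 | b
   4 |   7 | bababbbb
   5 |   4 | babbababbbb
   6 |   9 | babbbb
   7 |  13 | bb
   8 |   6 | bbababbbb
   9 |   3 | bbabbababbbb
  10 |  12 | bbb
  11 |   2 | bbbabbababbbb
  12 |  11 | bbbb
  13 |   1 | bbbbabbababbbb
  14 |   0 | bbbbbabbababbbb

SA = [8, 5, 10, 14, 7, 4, 9, 13, 6, 3, 12, 2, 11, 1, 0]
rank  pair      lcp
   1  s[8:],s[5:]  2  'ab'
   2  s[5:],s[10:]  3  'abb'
   3  s[10:],s[14:]  0  ''
   4  s[14:],s[7:]  1  'b'
   5  s[7:],s[4:]  3  'bab'
   6  s[4:],s[9:]  4  'babb'
   7  s[9:],s[13:]  1  'b'
   8  s[13:],s[6:]  2  'bb'
   9  s[6:],s[3:]  4  'bbab'
  10  s[3:],s[12:]  2  'bb'
  11  s[12:],s[2:]  3  'bbb'
  12  s[2:],s[11:]  3  'bbb'
  13  s[11:],s[1:]  4  'bbbb'
  14  s[1:],s[0:]  4  'bbbb'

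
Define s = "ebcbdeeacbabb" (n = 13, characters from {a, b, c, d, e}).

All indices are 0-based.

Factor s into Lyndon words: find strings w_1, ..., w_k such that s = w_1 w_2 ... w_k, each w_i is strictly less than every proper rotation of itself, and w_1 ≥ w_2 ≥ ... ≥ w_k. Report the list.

emit factor 1: 'e' (i=0, period=1)
emit factor 2: 'bcbdee' (i=1, period=6)
emit factor 3: 'acb' (i=7, period=3)
emit factor 4: 'abb' (i=10, period=3)

["e", "bcbdee", "acb", "abb"]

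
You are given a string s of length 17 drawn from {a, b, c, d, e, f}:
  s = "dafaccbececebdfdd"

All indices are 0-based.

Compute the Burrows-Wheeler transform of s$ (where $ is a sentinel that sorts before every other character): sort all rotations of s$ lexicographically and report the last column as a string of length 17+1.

rank  rotation            last
    0  $dafaccbececebdfdd  d
    1  accbececebdfdd$daf  f
    2  afaccbececebdfdd$d  d
    3  bdfdd$dafaccbecece  e
    4  bececebdfdd$dafacc  c
    5  cbececebdfdd$dafac  c
    6  ccbececebdfdd$dafa  a
    7  cebdfdd$dafaccbece  e
    8  cecebdfdd$dafaccbe  e
    9  d$dafaccbececebdfd  d
   10  dafaccbececebdfdd$  $
   11  dd$dafaccbececebdf  f
   12  dfdd$dafaccbececeb  b
   13  ebdfdd$dafaccbecec  c
   14  ecebdfdd$dafaccbec  c
   15  ececebdfdd$dafaccb  b
   16  faccbececebdfdd$da  a
   17  fdd$dafaccbececebd  d

dfdeccaeed$fbccbad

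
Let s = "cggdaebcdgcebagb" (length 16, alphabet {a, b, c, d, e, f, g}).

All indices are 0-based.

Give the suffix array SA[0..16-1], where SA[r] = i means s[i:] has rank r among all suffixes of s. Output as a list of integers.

[4, 13, 15, 12, 6, 7, 10, 0, 3, 8, 11, 5, 14, 9, 2, 1]

rank→(start, suffix):
  0 → (4, 'aebcdgcebagb')
  1 → (13, 'agb')
  2 → (15, 'b')
  3 → (12, 'bagb')
  4 → (6, 'bcdgcebagb')
  5 → (7, 'cdgcebagb')
  6 → (10, 'cebagb')
  7 → (0, 'cggdaebcdgcebagb')
  8 → (3, 'daebcdgcebagb')
  9 → (8, 'dgcebagb')
  10 → (11, 'ebagb')
  11 → (5, 'ebcdgcebagb')
  12 → (14, 'gb')
  13 → (9, 'gcebagb')
  14 → (2, 'gdaebcdgcebagb')
  15 → (1, 'ggdaebcdgcebagb')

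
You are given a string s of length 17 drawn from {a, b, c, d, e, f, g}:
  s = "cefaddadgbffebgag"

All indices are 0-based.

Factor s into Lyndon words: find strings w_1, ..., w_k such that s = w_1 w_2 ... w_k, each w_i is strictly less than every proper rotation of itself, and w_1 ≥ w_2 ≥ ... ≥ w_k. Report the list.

emit factor 1: 'cef' (i=0, period=3)
emit factor 2: 'addadgbffebgag' (i=3, period=14)

["cef", "addadgbffebgag"]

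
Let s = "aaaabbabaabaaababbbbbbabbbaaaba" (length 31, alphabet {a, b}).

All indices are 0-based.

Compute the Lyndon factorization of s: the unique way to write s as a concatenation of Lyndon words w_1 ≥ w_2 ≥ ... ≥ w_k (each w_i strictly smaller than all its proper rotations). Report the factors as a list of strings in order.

["aaaabbabaabaaababbbbbbabbbaaab", "a"]

emit factor 1: 'aaaabbabaabaaababbbbbbabbbaaab' (i=0, period=30)
emit factor 2: 'a' (i=30, period=1)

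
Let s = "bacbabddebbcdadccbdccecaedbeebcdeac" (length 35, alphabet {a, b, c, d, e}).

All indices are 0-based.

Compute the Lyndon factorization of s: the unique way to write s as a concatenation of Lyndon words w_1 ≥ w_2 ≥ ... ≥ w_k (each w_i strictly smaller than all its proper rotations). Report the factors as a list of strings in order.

["b", "acb", "abddebbcdadccbdccecaedbeebcdeac"]

emit factor 1: 'b' (i=0, period=1)
emit factor 2: 'acb' (i=1, period=3)
emit factor 3: 'abddebbcdadccbdccecaedbeebcdeac' (i=4, period=31)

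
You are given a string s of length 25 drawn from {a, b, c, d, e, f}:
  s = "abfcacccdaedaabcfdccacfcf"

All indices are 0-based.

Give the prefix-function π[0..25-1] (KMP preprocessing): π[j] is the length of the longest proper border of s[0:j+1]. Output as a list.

[0, 0, 0, 0, 1, 0, 0, 0, 0, 1, 0, 0, 1, 1, 2, 0, 0, 0, 0, 0, 1, 0, 0, 0, 0]

π[0] = 0
j=1 s[j]='b': π[1]=0 (border '')
j=2 s[j]='f': π[2]=0 (border '')
j=3 s[j]='c': π[3]=0 (border '')
j=4 s[j]='a': π[4]=1 (border 'a')
j=5 s[j]='c': k: 1→0; π[5]=0 (border '')
j=6 s[j]='c': π[6]=0 (border '')
j=7 s[j]='c': π[7]=0 (border '')
j=8 s[j]='d': π[8]=0 (border '')
j=9 s[j]='a': π[9]=1 (border 'a')
j=10 s[j]='e': k: 1→0; π[10]=0 (border '')
j=11 s[j]='d': π[11]=0 (border '')
j=12 s[j]='a': π[12]=1 (border 'a')
j=13 s[j]='a': k: 1→0; π[13]=1 (border 'a')
j=14 s[j]='b': π[14]=2 (border 'ab')
j=15 s[j]='c': k: 2→0; π[15]=0 (border '')
j=16 s[j]='f': π[16]=0 (border '')
j=17 s[j]='d': π[17]=0 (border '')
j=18 s[j]='c': π[18]=0 (border '')
j=19 s[j]='c': π[19]=0 (border '')
j=20 s[j]='a': π[20]=1 (border 'a')
j=21 s[j]='c': k: 1→0; π[21]=0 (border '')
j=22 s[j]='f': π[22]=0 (border '')
j=23 s[j]='c': π[23]=0 (border '')
j=24 s[j]='f': π[24]=0 (border '')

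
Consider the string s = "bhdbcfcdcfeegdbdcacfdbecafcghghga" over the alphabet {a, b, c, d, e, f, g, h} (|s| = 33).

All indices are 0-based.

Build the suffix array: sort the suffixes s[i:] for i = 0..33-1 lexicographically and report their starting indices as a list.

rank→(start, suffix):
  0 → (32, 'a')
  1 → (17, 'acfdbecafcghghga')
  2 → (24, 'afcghghga')
  3 → (3, 'bcfcdcfeegdbdcacfdbecafcghghga')
  4 → (14, 'bdcacfdbecafcghghga')
  5 → (21, 'becafcghghga')
  6 → (0, 'bhdbcfcdcfeegdbdcacfdbecafcghghga')
  7 → (16, 'cacfdbecafcghghga')
  8 → (23, 'cafcghghga')
  9 → (6, 'cdcfeegdbdcacfdbecafcghghga')
  10 → (4, 'cfcdcfeegdbdcacfdbecafcghghga')
  11 → (18, 'cfdbecafcghghga')
  12 → (8, 'cfeegdbdcacfdbecafcghghga')
  13 → (26, 'cghghga')
  14 → (2, 'dbcfcdcfeegdbdcacfdbecafcghghga')
  15 → (13, 'dbdcacfdbecafcghghga')
  16 → (20, 'dbecafcghghga')
  17 → (15, 'dcacfdbecafcghghga')
  18 → (7, 'dcfeegdbdcacfdbecafcghghga')
  19 → (22, 'ecafcghghga')
  20 → (10, 'eegdbdcacfdbecafcghghga')
  21 → (11, 'egdbdcacfdbecafcghghga')
  22 → (5, 'fcdcfeegdbdcacfdbecafcghghga')
  23 → (25, 'fcghghga')
  24 → (19, 'fdbecafcghghga')
  25 → (9, 'feegdbdcacfdbecafcghghga')
  26 → (31, 'ga')
  27 → (12, 'gdbdcacfdbecafcghghga')
  28 → (29, 'ghga')
  29 → (27, 'ghghga')
  30 → (1, 'hdbcfcdcfeegdbdcacfdbecafcghghga')
  31 → (30, 'hga')
  32 → (28, 'hghga')

[32, 17, 24, 3, 14, 21, 0, 16, 23, 6, 4, 18, 8, 26, 2, 13, 20, 15, 7, 22, 10, 11, 5, 25, 19, 9, 31, 12, 29, 27, 1, 30, 28]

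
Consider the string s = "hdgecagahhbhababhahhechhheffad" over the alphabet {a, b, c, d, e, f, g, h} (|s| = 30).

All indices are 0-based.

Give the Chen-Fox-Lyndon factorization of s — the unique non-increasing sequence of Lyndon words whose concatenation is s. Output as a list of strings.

emit factor 1: 'h' (i=0, period=1)
emit factor 2: 'dge' (i=1, period=3)
emit factor 3: 'c' (i=4, period=1)
emit factor 4: 'agahhbh' (i=5, period=7)
emit factor 5: 'ababhahhechhheffad' (i=12, period=18)

["h", "dge", "c", "agahhbh", "ababhahhechhheffad"]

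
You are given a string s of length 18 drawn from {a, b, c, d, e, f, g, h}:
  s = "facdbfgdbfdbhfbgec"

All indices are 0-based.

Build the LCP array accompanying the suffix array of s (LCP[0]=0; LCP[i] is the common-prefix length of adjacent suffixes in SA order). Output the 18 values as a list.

rank→(start, suffix):
  0 → (1, 'acdbfgdbfdbhfbgec')
  1 → (8, 'bfdbhfbgec')
  2 → (4, 'bfgdbfdbhfbgec')
  3 → (14, 'bgec')
  4 → (11, 'bhfbgec')
  5 → (17, 'c')
  6 → (2, 'cdbfgdbfdbhfbgec')
  7 → (7, 'dbfdbhfbgec')
  8 → (3, 'dbfgdbfdbhfbgec')
  9 → (10, 'dbhfbgec')
  10 → (16, 'ec')
  11 → (0, 'facdbfgdbfdbhfbgec')
  12 → (13, 'fbgec')
  13 → (9, 'fdbhfbgec')
  14 → (5, 'fgdbfdbhfbgec')
  15 → (6, 'gdbfdbhfbgec')
  16 → (15, 'gec')
  17 → (12, 'hfbgec')

SA = [1, 8, 4, 14, 11, 17, 2, 7, 3, 10, 16, 0, 13, 9, 5, 6, 15, 12]
rank  pair      lcp
   1  s[1:],s[8:]  0  ''
   2  s[8:],s[4:]  2  'bf'
   3  s[4:],s[14:]  1  'b'
   4  s[14:],s[11:]  1  'b'
   5  s[11:],s[17:]  0  ''
   6  s[17:],s[2:]  1  'c'
   7  s[2:],s[7:]  0  ''
   8  s[7:],s[3:]  3  'dbf'
   9  s[3:],s[10:]  2  'db'
  10  s[10:],s[16:]  0  ''
  11  s[16:],s[0:]  0  ''
  12  s[0:],s[13:]  1  'f'
  13  s[13:],s[9:]  1  'f'
  14  s[9:],s[5:]  1  'f'
  15  s[5:],s[6:]  0  ''
  16  s[6:],s[15:]  1  'g'
  17  s[15:],s[12:]  0  ''

[0, 0, 2, 1, 1, 0, 1, 0, 3, 2, 0, 0, 1, 1, 1, 0, 1, 0]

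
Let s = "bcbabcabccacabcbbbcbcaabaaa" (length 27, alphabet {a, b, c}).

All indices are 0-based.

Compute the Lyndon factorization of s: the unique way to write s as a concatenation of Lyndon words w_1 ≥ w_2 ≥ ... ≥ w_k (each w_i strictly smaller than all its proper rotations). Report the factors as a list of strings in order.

emit factor 1: 'bc' (i=0, period=2)
emit factor 2: 'b' (i=2, period=1)
emit factor 3: 'abcabccacabcbbbcbc' (i=3, period=18)
emit factor 4: 'aab' (i=21, period=3)
emit factor 5: 'a' (i=24, period=1)
emit factor 6: 'a' (i=25, period=1)
emit factor 7: 'a' (i=26, period=1)

["bc", "b", "abcabccacabcbbbcbc", "aab", "a", "a", "a"]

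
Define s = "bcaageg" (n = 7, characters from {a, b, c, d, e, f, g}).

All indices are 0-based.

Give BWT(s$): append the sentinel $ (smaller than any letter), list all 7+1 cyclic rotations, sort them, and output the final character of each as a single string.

gca$bgea

rank  rotation  last
    0  $bcaageg  g
    1  aageg$bc  c
    2  ageg$bca  a
    3  bcaageg$  $
    4  caageg$b  b
    5  eg$bcaag  g
    6  g$bcaage  e
    7  geg$bcaa  a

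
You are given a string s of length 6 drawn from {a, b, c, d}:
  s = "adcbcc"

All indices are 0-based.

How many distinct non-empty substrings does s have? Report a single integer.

19

rank→(start, suffix):
  0 → (0, 'adcbcc')
  1 → (3, 'bcc')
  2 → (5, 'c')
  3 → (2, 'cbcc')
  4 → (4, 'cc')
  5 → (1, 'dcbcc')

SA = [0, 3, 5, 2, 4, 1]
[i] adj suffixes → lcp
  [1] 0/3 → 0 ('')
  [2] 3/5 → 0 ('')
  [3] 5/2 → 1 ('c')
  [4] 2/4 → 1 ('c')
  [5] 4/1 → 0 ('')

n(n+1)/2 = 6·7/2 = 21
Σ LCP = 0 + 0 + 0 + 1 + 1 + 0 = 2
distinct = 21 − 2 = 19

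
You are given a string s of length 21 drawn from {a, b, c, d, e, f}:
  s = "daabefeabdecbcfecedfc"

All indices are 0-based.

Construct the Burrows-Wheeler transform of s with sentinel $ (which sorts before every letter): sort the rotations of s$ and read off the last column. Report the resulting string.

rank  rotation                last
    0  $daabefeabdecbcfecedfc  c
    1  aabefeabdecbcfecedfc$d  d
    2  abdecbcfecedfc$daabefe  e
    3  abefeabdecbcfecedfc$da  a
    4  bcfecedfc$daabefeabdec  c
    5  bdecbcfecedfc$daabefea  a
    6  befeabdecbcfecedfc$daa  a
    7  c$daabefeabdecbcfecedf  f
    8  cbcfecedfc$daabefeabde  e
    9  cedfc$daabefeabdecbcfe  e
   10  cfecedfc$daabefeabdecb  b
   11  daabefeabdecbcfecedfc$  $
   12  decbcfecedfc$daabefeab  b
   13  dfc$daabefeabdecbcfece  e
   14  eabdecbcfecedfc$daabef  f
   15  ecbcfecedfc$daabefeabd  d
   16  ecedfc$daabefeabdecbcf  f
   17  edfc$daabefeabdecbcfec  c
   18  efeabdecbcfecedfc$daab  b
   19  fc$daabefeabdecbcfeced  d
   20  feabdecbcfecedfc$daabe  e
   21  fecedfc$daabefeabdecbc  c

cdeacaafeeb$befdfcbdec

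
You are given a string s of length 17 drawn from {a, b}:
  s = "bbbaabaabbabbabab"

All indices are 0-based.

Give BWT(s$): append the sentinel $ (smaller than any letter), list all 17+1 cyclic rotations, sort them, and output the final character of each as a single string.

rank  rotation            last
    0  $bbbaabaabbabbabab  b
    1  aabaabbabbabab$bbb  b
    2  aabbabbabab$bbbaab  b
    3  ab$bbbaabaabbabbab  b
    4  abaabbabbabab$bbba  a
    5  abab$bbbaabaabbabb  b
    6  abbabab$bbbaabaabb  b
    7  abbabbabab$bbbaaba  a
    8  b$bbbaabaabbabbaba  a
    9  baabaabbabbabab$bb  b
   10  baabbabbabab$bbbaa  a
   11  bab$bbbaabaabbabba  a
   12  babab$bbbaabaabbab  b
   13  babbabab$bbbaabaab  b
   14  bbaabaabbabbabab$b  b
   15  bbabab$bbbaabaabba  a
   16  bbabbabab$bbbaabaa  a
   17  bbbaabaabbabbabab$  $

bbbbabbaabaabbbaa$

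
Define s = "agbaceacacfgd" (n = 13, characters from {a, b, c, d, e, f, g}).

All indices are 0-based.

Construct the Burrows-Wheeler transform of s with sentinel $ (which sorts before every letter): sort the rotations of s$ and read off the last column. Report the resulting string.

rank  rotation        last
    0  $agbaceacacfgd  d
    1  acacfgd$agbace  e
    2  aceacacfgd$agb  b
    3  acfgd$agbaceac  c
    4  agbaceacacfgd$  $
    5  baceacacfgd$ag  g
    6  cacfgd$agbacea  a
    7  ceacacfgd$agba  a
    8  cfgd$agbaceaca  a
    9  d$agbaceacacfg  g
   10  eacacfgd$agbac  c
   11  fgd$agbaceacac  c
   12  gbaceacacfgd$a  a
   13  gd$agbaceacacf  f

debc$gaaagccaf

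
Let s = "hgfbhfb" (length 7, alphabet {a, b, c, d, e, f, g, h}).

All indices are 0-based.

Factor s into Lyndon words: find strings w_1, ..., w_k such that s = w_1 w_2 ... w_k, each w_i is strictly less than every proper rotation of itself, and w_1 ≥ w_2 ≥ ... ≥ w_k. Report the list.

emit factor 1: 'h' (i=0, period=1)
emit factor 2: 'g' (i=1, period=1)
emit factor 3: 'f' (i=2, period=1)
emit factor 4: 'bhf' (i=3, period=3)
emit factor 5: 'b' (i=6, period=1)

["h", "g", "f", "bhf", "b"]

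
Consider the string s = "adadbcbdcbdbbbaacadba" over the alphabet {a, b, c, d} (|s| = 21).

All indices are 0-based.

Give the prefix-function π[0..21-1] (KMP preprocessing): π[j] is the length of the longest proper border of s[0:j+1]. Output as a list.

π[0] = 0
j=1 s[j]='d': π[1]=0 (border '')
j=2 s[j]='a': π[2]=1 (border 'a')
j=3 s[j]='d': π[3]=2 (border 'ad')
j=4 s[j]='b': k: 2→0; π[4]=0 (border '')
j=5 s[j]='c': π[5]=0 (border '')
j=6 s[j]='b': π[6]=0 (border '')
j=7 s[j]='d': π[7]=0 (border '')
j=8 s[j]='c': π[8]=0 (border '')
j=9 s[j]='b': π[9]=0 (border '')
j=10 s[j]='d': π[10]=0 (border '')
j=11 s[j]='b': π[11]=0 (border '')
j=12 s[j]='b': π[12]=0 (border '')
j=13 s[j]='b': π[13]=0 (border '')
j=14 s[j]='a': π[14]=1 (border 'a')
j=15 s[j]='a': k: 1→0; π[15]=1 (border 'a')
j=16 s[j]='c': k: 1→0; π[16]=0 (border '')
j=17 s[j]='a': π[17]=1 (border 'a')
j=18 s[j]='d': π[18]=2 (border 'ad')
j=19 s[j]='b': k: 2→0; π[19]=0 (border '')
j=20 s[j]='a': π[20]=1 (border 'a')

[0, 0, 1, 2, 0, 0, 0, 0, 0, 0, 0, 0, 0, 0, 1, 1, 0, 1, 2, 0, 1]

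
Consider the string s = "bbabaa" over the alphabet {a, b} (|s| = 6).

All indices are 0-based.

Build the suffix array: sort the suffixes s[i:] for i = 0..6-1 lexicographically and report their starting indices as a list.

rank→(start, suffix):
  0 → (5, 'a')
  1 → (4, 'aa')
  2 → (2, 'abaa')
  3 → (3, 'baa')
  4 → (1, 'babaa')
  5 → (0, 'bbabaa')

[5, 4, 2, 3, 1, 0]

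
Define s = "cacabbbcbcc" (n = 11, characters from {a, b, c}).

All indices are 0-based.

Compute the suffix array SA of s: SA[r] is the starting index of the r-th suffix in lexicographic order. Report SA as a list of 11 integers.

[3, 1, 4, 5, 6, 8, 10, 2, 0, 7, 9]

rank | idx | suffix
   0 |   3 | abbbcbcc
   1 |   1 | acabbbcbcc
   2 |   4 | bbbcbcc
   3 |   5 | bbcbcc
   4 |   6 | bcbcc
   5 |   8 | bcc
   6 |  10 | c
   7 |   2 | cabbbcbcc
   8 |   0 | cacabbbcbcc
   9 |   7 | cbcc
  10 |   9 | cc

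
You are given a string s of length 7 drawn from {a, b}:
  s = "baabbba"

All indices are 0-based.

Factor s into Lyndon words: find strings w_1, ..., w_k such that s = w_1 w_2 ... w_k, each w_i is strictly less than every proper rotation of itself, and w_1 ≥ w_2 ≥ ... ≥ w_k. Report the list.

emit factor 1: 'b' (i=0, period=1)
emit factor 2: 'aabbb' (i=1, period=5)
emit factor 3: 'a' (i=6, period=1)

["b", "aabbb", "a"]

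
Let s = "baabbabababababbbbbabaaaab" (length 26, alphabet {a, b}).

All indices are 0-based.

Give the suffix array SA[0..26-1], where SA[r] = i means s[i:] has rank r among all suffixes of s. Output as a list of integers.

rank→(start, suffix):
  0 → (21, 'aaaab')
  1 → (22, 'aaab')
  2 → (23, 'aab')
  3 → (1, 'aabbabababababbbbbabaaaab')
  4 → (24, 'ab')
  5 → (19, 'abaaaab')
  6 → (5, 'abababababbbbbabaaaab')
  7 → (7, 'ababababbbbbabaaaab')
  8 → (9, 'abababbbbbabaaaab')
  9 → (11, 'ababbbbbabaaaab')
  10 → (2, 'abbabababababbbbbabaaaab')
  11 → (13, 'abbbbbabaaaab')
  12 → (25, 'b')
  13 → (20, 'baaaab')
  14 → (0, 'baabbabababababbbbbabaaaab')
  15 → (18, 'babaaaab')
  16 → (4, 'babababababbbbbabaaaab')
  17 → (6, 'bababababbbbbabaaaab')
  18 → (8, 'babababbbbbabaaaab')
  19 → (10, 'bababbbbbabaaaab')
  20 → (12, 'babbbbbabaaaab')
  21 → (17, 'bbabaaaab')
  22 → (3, 'bbabababababbbbbabaaaab')
  23 → (16, 'bbbabaaaab')
  24 → (15, 'bbbbabaaaab')
  25 → (14, 'bbbbbabaaaab')

[21, 22, 23, 1, 24, 19, 5, 7, 9, 11, 2, 13, 25, 20, 0, 18, 4, 6, 8, 10, 12, 17, 3, 16, 15, 14]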